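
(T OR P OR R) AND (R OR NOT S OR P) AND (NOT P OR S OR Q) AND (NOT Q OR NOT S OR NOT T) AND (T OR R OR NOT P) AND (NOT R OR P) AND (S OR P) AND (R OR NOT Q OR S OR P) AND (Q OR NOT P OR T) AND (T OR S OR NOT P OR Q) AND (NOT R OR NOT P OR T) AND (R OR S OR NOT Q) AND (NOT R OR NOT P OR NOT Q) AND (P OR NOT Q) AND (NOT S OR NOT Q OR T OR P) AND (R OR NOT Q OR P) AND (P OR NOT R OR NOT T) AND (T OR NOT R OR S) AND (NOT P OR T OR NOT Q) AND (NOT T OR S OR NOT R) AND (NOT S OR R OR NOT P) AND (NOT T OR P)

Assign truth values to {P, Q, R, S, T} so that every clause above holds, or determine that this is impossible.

P: true; Q: false; R: true; S: true; T: true

Try R = true.
The clause (P) is unit, so P = true.
The clause (T) is unit, so T = true.
The clause (NOT Q) is unit, so Q = false.
The clause (S) is unit, so S = true.
All clauses are satisfied.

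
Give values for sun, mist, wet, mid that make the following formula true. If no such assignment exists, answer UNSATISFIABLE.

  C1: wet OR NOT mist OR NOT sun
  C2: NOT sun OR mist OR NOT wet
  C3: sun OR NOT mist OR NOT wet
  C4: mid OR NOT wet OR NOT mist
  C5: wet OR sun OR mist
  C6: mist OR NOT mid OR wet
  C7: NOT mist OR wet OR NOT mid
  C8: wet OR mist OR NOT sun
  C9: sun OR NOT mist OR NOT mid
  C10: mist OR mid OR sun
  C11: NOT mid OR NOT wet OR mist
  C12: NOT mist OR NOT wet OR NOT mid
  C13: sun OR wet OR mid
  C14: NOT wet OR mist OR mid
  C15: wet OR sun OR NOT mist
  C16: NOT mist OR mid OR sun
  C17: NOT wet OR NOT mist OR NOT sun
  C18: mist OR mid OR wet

Case wet = true:
Case sun = false:
The clause (NOT mist) is unit, so mist = false.
The clause (mid) is unit, so mid = true.
That conflicts with the unit clause (NOT mid).
So sun must be the other value — set sun = true.
The clause (mist) is unit, so mist = true.
That conflicts with the unit clause (NOT mist).
Either choice for sun ends in contradiction.
So wet must be the other value — set wet = false.
Case mist = false:
The clause (sun) is unit, so sun = true.
That conflicts with the unit clause (NOT sun).
So mist must be the other value — set mist = true.
The clause (NOT sun) is unit, so sun = false.
That conflicts with the unit clause (sun).
Either choice for mist ends in contradiction.
Either choice for wet ends in contradiction.

UNSATISFIABLE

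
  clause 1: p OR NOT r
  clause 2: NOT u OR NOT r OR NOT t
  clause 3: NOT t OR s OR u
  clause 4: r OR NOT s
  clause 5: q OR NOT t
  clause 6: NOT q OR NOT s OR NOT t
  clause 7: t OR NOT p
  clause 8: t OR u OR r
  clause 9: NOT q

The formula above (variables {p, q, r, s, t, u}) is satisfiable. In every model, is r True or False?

False

Suppose r = true.
(p) alone gives p = true.
(t) alone gives t = true.
(NOT u) alone gives u = false.
(s) alone gives s = true.
(q) alone gives q = true.
That conflicts with the unit clause (NOT q).
So every satisfying assignment has r = False.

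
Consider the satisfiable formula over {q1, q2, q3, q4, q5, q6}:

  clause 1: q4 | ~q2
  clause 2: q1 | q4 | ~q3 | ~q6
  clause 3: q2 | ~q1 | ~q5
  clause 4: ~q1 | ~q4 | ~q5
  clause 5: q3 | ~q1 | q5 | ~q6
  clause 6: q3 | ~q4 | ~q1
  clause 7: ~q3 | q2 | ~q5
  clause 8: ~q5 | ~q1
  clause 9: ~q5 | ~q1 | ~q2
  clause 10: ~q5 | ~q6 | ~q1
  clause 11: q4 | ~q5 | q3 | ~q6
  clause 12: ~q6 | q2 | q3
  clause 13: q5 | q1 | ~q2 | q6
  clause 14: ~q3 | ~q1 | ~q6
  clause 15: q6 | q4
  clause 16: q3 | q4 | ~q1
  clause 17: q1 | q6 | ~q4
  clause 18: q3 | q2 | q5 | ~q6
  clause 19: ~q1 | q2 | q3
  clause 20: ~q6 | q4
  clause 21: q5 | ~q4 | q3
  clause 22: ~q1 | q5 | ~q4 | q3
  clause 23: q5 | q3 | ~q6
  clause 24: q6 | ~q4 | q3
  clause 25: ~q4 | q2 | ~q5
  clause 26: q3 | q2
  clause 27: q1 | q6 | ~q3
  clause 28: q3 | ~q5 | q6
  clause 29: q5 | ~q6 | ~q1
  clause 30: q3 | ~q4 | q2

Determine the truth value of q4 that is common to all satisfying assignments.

True

Suppose q4 = 0.
From the singleton clause (~q2), q2 = 0.
From the singleton clause (q6), q6 = 1.
But (~q6) is also a unit clause — contradiction.
So every satisfying assignment has q4 = True.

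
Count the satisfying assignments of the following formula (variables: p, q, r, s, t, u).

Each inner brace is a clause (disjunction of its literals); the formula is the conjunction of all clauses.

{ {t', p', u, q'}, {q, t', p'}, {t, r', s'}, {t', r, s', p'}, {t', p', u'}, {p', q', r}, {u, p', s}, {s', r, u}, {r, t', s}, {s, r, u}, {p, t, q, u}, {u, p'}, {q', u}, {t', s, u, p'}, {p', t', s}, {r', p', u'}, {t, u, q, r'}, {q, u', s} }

There are 2^6 = 64 truth assignments over (p, q, r, s, t, u).
Split on q. With q = 1, the clauses containing q are satisfied and q' drops from the rest; 6 of the 2^5 = 32 assignments to the other variables satisfy what remains.
With q = 0, by the same count on the reduced clause set, 6 assignments work.
Total: 6 + 6 = 12.

12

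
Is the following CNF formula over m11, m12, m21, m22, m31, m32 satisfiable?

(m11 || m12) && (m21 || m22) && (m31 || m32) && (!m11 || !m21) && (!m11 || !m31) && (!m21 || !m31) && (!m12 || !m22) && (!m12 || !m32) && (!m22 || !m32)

Try m11 = true.
From the singleton clause (!m21), m21 = false.
From the singleton clause (m22), m22 = true.
From the singleton clause (!m31), m31 = false.
From the singleton clause (m32), m32 = true.
That conflicts with the unit clause (!m32).
So m11 must be the other value — set m11 = false.
From the singleton clause (m12), m12 = true.
From the singleton clause (!m22), m22 = false.
From the singleton clause (m21), m21 = true.
From the singleton clause (!m31), m31 = false.
From the singleton clause (m32), m32 = true.
That conflicts with the unit clause (!m32).
Neither m11 = true nor m11 = false works.
No assignment satisfies every clause.

No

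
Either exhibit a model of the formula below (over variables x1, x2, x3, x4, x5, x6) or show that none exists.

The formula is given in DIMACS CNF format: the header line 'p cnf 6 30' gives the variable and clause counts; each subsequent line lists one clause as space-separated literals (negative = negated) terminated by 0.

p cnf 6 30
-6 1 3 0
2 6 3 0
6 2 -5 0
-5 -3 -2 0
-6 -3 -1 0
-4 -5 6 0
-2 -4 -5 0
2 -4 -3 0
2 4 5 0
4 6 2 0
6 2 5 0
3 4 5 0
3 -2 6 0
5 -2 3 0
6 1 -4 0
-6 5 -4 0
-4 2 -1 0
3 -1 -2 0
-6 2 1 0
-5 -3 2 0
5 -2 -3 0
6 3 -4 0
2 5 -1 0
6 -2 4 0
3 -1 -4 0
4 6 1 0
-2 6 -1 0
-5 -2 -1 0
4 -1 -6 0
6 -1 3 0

UNSATISFIABLE

Case x6 = False:
Case x2 = True:
(x3) alone gives x3 = True.
(¬x5) alone gives x5 = False.
Now (x5) is unsatisfied and unit — conflict.
Undo x2 and try x2 = False.
(x3) alone gives x3 = True.
(¬x5) alone gives x5 = False.
Now (x5) is unsatisfied and unit — conflict.
Either choice for x2 ends in contradiction.
Undo x6 and try x6 = True.
Case x1 = True:
(¬x3) alone gives x3 = False.
(¬x2) alone gives x2 = False.
(¬x4) alone gives x4 = False.
Now (x4) is unsatisfied and unit — conflict.
Undo x1 and try x1 = False.
(x3) alone gives x3 = True.
(x2) alone gives x2 = True.
(¬x5) alone gives x5 = False.
Now (x5) is unsatisfied and unit — conflict.
Either choice for x1 ends in contradiction.
Either choice for x6 ends in contradiction.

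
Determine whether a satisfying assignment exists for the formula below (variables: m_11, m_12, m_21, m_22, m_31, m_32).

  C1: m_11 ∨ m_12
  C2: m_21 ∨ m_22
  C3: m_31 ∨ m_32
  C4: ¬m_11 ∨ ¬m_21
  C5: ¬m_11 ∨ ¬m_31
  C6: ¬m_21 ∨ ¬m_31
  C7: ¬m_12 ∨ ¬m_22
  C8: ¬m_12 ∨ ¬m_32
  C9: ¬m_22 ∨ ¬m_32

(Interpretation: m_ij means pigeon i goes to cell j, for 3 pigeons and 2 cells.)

Unsatisfiable

Case m_11 = True:
Unit clause (¬m_21) forces m_21 = False.
Unit clause (m_22) forces m_22 = True.
Unit clause (¬m_31) forces m_31 = False.
Unit clause (m_32) forces m_32 = True.
Now (¬m_32) is unsatisfied and unit — conflict.
So m_11 must be the other value — set m_11 = False.
Unit clause (m_12) forces m_12 = True.
Unit clause (¬m_22) forces m_22 = False.
Unit clause (m_21) forces m_21 = True.
Unit clause (¬m_31) forces m_31 = False.
Unit clause (m_32) forces m_32 = True.
Now (¬m_32) is unsatisfied and unit — conflict.
Either choice for m_11 ends in contradiction.
No assignment satisfies every clause.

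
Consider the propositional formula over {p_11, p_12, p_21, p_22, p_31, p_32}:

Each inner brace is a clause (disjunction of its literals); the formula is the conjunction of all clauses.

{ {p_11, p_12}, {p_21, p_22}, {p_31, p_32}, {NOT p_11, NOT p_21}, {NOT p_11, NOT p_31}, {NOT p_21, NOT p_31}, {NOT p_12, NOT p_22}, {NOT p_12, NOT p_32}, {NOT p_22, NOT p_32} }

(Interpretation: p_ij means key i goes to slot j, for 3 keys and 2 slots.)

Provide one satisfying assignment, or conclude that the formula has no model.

UNSATISFIABLE

Suppose p_11 = true.
(NOT p_21) alone gives p_21 = false.
(p_22) alone gives p_22 = true.
(NOT p_31) alone gives p_31 = false.
(p_32) alone gives p_32 = true.
Now (NOT p_32) is unsatisfied and unit — conflict.
Undo p_11 and try p_11 = false.
(p_12) alone gives p_12 = true.
(NOT p_22) alone gives p_22 = false.
(p_21) alone gives p_21 = true.
(NOT p_31) alone gives p_31 = false.
(p_32) alone gives p_32 = true.
Now (NOT p_32) is unsatisfied and unit — conflict.
Both values of p_11 lead to a conflict.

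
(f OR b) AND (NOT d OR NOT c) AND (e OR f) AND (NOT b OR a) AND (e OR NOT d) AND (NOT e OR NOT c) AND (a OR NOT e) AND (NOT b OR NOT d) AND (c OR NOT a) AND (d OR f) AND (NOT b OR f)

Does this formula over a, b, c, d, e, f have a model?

Yes

Branch on f: set f = true.
Branch on d: set d = false.
Branch on b: set b = true.
Unit clause (a) forces a = true.
Unit clause (c) forces c = true.
Unit clause (NOT e) forces e = false.
This assignment satisfies each clause.
A satisfying assignment: a ↦ true,  b ↦ true,  c ↦ true,  d ↦ false,  e ↦ false,  f ↦ true.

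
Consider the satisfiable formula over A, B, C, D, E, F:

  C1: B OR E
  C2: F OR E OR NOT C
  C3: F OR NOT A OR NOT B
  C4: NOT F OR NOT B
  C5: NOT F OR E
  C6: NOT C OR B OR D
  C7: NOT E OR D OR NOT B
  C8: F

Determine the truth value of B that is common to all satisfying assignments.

False

Suppose B = true.
(NOT F) alone gives F = false.
That conflicts with the unit clause (F).
So every satisfying assignment has B = False.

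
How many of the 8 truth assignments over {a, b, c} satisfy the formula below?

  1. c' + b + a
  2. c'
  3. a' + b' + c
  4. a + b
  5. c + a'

There are 2^3 = 8 truth assignments over (a, b, c).
Split on b. With b = 1, the clauses containing b are satisfied and b' drops from the rest; 1 of the 2^2 = 4 assignments to the other variables satisfy what remains.
With b = 0, by the same count on the reduced clause set, 0 assignments work.
Total: 1 + 0 = 1.

1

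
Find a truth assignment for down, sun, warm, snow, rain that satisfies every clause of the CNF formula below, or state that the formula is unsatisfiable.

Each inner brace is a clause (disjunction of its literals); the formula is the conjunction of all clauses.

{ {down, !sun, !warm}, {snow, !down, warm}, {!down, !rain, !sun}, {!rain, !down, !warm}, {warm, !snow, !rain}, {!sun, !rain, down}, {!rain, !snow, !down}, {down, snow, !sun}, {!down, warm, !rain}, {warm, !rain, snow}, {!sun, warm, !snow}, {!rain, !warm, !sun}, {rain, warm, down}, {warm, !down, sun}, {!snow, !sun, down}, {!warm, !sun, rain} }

down ↦ false, sun ↦ false, warm ↦ true, snow ↦ false, rain ↦ false

Try down = false.
Try sun = false.
Try rain = false.
From the singleton clause (warm), warm = true.
All clauses hold; snow can take either value.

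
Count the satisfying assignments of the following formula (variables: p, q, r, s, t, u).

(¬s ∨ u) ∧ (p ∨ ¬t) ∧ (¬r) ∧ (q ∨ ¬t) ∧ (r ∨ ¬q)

There are 2^6 = 64 truth assignments over (p, q, r, s, t, u).
Split on p. With p = True, the clauses containing p are satisfied and ¬p drops from the rest; 3 of the 2^5 = 32 assignments to the other variables satisfy what remains.
With p = False, by the same count on the reduced clause set, 3 assignments work.
(One model: p=F, q=F, r=F, s=F, t=F, u=F.)
Total: 3 + 3 = 6.

6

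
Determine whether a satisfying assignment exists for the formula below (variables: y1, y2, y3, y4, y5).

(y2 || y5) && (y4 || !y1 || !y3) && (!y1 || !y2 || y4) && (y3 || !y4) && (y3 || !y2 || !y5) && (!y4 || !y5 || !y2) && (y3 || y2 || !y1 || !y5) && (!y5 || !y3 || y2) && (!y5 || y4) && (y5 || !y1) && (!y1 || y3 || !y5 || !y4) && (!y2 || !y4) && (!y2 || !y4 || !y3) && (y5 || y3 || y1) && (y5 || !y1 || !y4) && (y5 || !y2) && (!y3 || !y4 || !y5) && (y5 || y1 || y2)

Try y2 = true.
(!y4) alone gives y4 = false.
(!y1) alone gives y1 = false.
(!y5) alone gives y5 = false.
Now (y5) is unsatisfied and unit — conflict.
Undo y2 and try y2 = false.
(y5) alone gives y5 = true.
(!y3) alone gives y3 = false.
(!y4) alone gives y4 = false.
Now (y4) is unsatisfied and unit — conflict.
Both values of y2 lead to a conflict.
No assignment satisfies every clause.

Unsatisfiable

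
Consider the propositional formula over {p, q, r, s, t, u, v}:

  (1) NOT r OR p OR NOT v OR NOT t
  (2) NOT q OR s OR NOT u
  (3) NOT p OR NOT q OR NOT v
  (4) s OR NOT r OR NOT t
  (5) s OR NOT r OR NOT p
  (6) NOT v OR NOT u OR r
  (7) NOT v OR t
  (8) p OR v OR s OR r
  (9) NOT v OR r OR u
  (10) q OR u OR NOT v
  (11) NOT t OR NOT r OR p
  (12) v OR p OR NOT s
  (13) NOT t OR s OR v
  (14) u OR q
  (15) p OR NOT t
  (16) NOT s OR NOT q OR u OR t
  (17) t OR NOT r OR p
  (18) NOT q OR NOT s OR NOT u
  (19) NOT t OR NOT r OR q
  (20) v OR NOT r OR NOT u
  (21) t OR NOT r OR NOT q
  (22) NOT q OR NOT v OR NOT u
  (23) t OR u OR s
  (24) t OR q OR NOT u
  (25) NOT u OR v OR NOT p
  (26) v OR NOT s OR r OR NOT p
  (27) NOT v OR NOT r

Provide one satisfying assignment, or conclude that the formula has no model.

Try v = false.
Try p = true.
(NOT u) alone gives u = false.
(q) alone gives q = true.
Try s = true.
(t) alone gives t = true.
(r) alone gives r = true.
This assignment satisfies each clause.

p=true, q=true, r=true, s=true, t=true, u=false, v=false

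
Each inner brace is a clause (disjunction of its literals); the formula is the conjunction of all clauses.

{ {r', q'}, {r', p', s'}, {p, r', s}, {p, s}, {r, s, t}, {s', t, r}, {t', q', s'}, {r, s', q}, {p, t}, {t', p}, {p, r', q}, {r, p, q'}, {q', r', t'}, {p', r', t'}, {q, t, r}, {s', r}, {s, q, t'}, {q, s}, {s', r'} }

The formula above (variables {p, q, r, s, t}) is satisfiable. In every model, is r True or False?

False

Suppose r = 1.
Unit clause (q') forces q = 0.
Unit clause (p) forces p = 1.
Unit clause (s') forces s = 0.
Now (s) is unsatisfied and unit — conflict.
So every satisfying assignment has r = False.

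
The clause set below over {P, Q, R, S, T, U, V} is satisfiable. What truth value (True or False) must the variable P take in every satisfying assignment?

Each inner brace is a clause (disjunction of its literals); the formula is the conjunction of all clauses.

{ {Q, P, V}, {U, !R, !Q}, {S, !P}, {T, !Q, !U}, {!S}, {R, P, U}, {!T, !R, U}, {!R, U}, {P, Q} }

Suppose P = true.
(S) alone gives S = true.
But (!S) is also a unit clause — contradiction.
So every satisfying assignment has P = False.

False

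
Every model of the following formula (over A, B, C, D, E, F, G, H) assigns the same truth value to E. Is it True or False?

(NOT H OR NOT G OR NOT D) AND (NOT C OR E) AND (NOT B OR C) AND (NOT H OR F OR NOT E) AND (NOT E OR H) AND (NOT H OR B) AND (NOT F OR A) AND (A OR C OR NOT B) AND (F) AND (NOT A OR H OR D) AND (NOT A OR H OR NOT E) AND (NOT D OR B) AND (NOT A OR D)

Suppose E = false.
Unit clause (NOT C) forces C = false.
Unit clause (NOT B) forces B = false.
Unit clause (NOT H) forces H = false.
Unit clause (F) forces F = true.
Unit clause (A) forces A = true.
Unit clause (D) forces D = true.
But (NOT D) is also a unit clause — contradiction.
So every satisfying assignment has E = True.

True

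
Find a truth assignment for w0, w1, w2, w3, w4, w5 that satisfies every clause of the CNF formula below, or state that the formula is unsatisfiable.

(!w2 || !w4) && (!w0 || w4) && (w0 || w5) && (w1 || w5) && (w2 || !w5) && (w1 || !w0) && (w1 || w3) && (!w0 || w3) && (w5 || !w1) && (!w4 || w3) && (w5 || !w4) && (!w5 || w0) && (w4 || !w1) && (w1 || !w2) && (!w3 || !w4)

UNSATISFIABLE

Suppose w2 = false.
The clause (!w5) is unit, so w5 = false.
The clause (w0) is unit, so w0 = true.
The clause (w4) is unit, so w4 = true.
That conflicts with the unit clause (!w4).
So w2 must be the other value — set w2 = true.
The clause (!w4) is unit, so w4 = false.
The clause (!w0) is unit, so w0 = false.
The clause (w5) is unit, so w5 = true.
That conflicts with the unit clause (!w5).
Neither w2 = true nor w2 = false works.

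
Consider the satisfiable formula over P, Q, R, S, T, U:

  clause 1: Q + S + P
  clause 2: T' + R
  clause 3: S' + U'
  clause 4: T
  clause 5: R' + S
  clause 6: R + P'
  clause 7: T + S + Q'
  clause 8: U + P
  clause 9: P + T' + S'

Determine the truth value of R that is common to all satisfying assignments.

True

Suppose R = 0.
Unit clause (T') forces T = 0.
That conflicts with the unit clause (T).
So every satisfying assignment has R = True.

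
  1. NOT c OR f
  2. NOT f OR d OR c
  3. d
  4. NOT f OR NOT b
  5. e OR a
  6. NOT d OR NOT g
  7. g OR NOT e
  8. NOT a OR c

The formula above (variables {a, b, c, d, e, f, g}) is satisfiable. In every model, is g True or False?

False

Suppose g = true.
Unit clause (d) forces d = true.
But (NOT d) is also a unit clause — contradiction.
So every satisfying assignment has g = False.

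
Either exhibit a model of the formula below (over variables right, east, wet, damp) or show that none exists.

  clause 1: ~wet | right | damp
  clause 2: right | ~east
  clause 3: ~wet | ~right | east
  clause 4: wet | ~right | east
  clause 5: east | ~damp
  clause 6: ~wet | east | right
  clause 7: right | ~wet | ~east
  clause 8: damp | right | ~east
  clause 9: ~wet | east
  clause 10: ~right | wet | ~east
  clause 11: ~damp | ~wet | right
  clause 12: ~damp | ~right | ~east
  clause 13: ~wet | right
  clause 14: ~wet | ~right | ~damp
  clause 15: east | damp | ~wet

Suppose right = 0.
Unit clause (~east) forces east = 0.
Unit clause (~damp) forces damp = 0.
Unit clause (~wet) forces wet = 0.
Every clause now holds.

right: 0, east: 0, wet: 0, damp: 0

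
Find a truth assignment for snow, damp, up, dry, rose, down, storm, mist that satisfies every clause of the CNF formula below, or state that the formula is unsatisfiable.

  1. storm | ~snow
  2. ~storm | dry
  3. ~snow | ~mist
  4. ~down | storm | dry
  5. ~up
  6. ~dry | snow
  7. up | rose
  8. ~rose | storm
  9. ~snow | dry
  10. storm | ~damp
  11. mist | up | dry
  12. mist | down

From the singleton clause (~up), up = 0.
From the singleton clause (rose), rose = 1.
From the singleton clause (storm), storm = 1.
From the singleton clause (dry), dry = 1.
From the singleton clause (snow), snow = 1.
From the singleton clause (~mist), mist = 0.
From the singleton clause (down), down = 1.
No clause remains; damp is free.

snow ↦ 1,  damp ↦ 1,  up ↦ 0,  dry ↦ 1,  rose ↦ 1,  down ↦ 1,  storm ↦ 1,  mist ↦ 0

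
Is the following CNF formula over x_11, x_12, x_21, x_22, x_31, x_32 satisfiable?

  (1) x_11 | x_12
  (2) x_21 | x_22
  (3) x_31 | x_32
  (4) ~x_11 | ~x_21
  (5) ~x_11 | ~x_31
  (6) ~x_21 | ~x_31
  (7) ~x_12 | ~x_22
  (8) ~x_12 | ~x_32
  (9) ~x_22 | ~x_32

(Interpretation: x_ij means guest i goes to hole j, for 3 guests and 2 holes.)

Suppose x_11 = 1.
From the singleton clause (~x_21), x_21 = 0.
From the singleton clause (x_22), x_22 = 1.
From the singleton clause (~x_31), x_31 = 0.
From the singleton clause (x_32), x_32 = 1.
Now (~x_32) is unsatisfied and unit — conflict.
That branch fails; take x_11 = 0 instead.
From the singleton clause (x_12), x_12 = 1.
From the singleton clause (~x_22), x_22 = 0.
From the singleton clause (x_21), x_21 = 1.
From the singleton clause (~x_31), x_31 = 0.
From the singleton clause (x_32), x_32 = 1.
Now (~x_32) is unsatisfied and unit — conflict.
Either choice for x_11 ends in contradiction.
No assignment satisfies every clause.

Unsatisfiable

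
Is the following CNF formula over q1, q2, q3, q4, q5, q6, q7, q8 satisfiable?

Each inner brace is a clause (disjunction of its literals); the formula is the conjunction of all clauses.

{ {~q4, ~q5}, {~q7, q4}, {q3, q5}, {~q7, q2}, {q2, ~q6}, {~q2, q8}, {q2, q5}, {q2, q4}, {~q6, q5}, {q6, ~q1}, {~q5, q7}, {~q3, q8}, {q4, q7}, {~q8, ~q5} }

Try q4 = 1.
Unit clause (~q5) forces q5 = 0.
Unit clause (q3) forces q3 = 1.
Unit clause (q2) forces q2 = 1.
Unit clause (q8) forces q8 = 1.
Unit clause (~q6) forces q6 = 0.
Unit clause (~q1) forces q1 = 0.
All clauses hold; q7 can take either value.
A satisfying assignment: q1=0; q2=1; q3=1; q4=1; q5=0; q6=0; q7=0; q8=1.

Yes, satisfiable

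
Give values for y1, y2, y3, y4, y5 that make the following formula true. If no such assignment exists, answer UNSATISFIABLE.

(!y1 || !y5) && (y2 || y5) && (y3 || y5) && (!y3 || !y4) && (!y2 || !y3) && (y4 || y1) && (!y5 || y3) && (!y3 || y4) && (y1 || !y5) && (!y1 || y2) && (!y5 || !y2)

Case y1 = false:
(y4) alone gives y4 = true.
(!y3) alone gives y3 = false.
(y5) alone gives y5 = true.
But (!y5) is also a unit clause — contradiction.
That branch fails; take y1 = true instead.
(!y5) alone gives y5 = false.
(y2) alone gives y2 = true.
(y3) alone gives y3 = true.
But (!y3) is also a unit clause — contradiction.
Both values of y1 lead to a conflict.

UNSATISFIABLE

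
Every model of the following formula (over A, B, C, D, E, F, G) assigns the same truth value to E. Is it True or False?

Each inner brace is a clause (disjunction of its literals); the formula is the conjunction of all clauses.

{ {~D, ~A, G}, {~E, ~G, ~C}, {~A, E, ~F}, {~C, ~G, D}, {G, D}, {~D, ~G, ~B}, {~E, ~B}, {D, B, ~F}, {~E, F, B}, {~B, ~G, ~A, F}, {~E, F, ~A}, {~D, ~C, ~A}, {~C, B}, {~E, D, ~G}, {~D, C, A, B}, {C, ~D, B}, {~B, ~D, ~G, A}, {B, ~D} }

False

Suppose E = 1.
The clause (~B) is unit, so B = 0.
The clause (F) is unit, so F = 1.
The clause (D) is unit, so D = 1.
Now (~D) is unsatisfied and unit — conflict.
So every satisfying assignment has E = False.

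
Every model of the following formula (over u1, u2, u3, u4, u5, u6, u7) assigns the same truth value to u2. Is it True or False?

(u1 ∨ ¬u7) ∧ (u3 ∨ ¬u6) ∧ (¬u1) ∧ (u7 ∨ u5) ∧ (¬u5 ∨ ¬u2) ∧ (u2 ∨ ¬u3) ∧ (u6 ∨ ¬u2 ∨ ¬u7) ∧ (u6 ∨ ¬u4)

Suppose u2 = True.
From the singleton clause (¬u1), u1 = False.
From the singleton clause (¬u7), u7 = False.
From the singleton clause (u5), u5 = True.
Now (¬u5) is unsatisfied and unit — conflict.
So every satisfying assignment has u2 = False.

False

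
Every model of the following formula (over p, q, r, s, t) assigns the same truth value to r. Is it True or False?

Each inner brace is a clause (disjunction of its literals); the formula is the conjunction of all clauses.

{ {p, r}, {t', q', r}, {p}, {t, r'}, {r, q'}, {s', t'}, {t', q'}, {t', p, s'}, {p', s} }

Suppose r = 1.
From the singleton clause (p), p = 1.
From the singleton clause (t), t = 1.
From the singleton clause (s'), s = 0.
That conflicts with the unit clause (s).
So every satisfying assignment has r = False.

False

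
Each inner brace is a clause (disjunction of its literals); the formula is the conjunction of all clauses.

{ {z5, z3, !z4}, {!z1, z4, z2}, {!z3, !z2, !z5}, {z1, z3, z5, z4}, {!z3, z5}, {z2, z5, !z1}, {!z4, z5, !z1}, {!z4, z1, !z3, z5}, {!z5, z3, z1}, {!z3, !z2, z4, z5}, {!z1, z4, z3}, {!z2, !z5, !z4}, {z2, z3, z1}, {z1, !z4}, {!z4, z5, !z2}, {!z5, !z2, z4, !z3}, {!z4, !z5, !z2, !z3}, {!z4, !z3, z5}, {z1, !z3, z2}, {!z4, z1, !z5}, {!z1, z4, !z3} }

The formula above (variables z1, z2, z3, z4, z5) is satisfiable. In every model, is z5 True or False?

True

Suppose z5 = false.
Unit clause (!z3) forces z3 = false.
Unit clause (!z4) forces z4 = false.
Unit clause (z1) forces z1 = true.
That conflicts with the unit clause (!z1).
So every satisfying assignment has z5 = True.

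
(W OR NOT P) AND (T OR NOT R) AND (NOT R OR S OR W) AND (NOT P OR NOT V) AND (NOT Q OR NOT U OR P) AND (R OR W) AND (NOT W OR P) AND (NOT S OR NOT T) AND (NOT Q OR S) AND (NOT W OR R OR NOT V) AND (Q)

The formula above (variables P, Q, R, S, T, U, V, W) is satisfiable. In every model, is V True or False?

False

Suppose V = true.
The clause (NOT P) is unit, so P = false.
The clause (NOT W) is unit, so W = false.
The clause (R) is unit, so R = true.
The clause (T) is unit, so T = true.
The clause (S) is unit, so S = true.
That conflicts with the unit clause (NOT S).
So every satisfying assignment has V = False.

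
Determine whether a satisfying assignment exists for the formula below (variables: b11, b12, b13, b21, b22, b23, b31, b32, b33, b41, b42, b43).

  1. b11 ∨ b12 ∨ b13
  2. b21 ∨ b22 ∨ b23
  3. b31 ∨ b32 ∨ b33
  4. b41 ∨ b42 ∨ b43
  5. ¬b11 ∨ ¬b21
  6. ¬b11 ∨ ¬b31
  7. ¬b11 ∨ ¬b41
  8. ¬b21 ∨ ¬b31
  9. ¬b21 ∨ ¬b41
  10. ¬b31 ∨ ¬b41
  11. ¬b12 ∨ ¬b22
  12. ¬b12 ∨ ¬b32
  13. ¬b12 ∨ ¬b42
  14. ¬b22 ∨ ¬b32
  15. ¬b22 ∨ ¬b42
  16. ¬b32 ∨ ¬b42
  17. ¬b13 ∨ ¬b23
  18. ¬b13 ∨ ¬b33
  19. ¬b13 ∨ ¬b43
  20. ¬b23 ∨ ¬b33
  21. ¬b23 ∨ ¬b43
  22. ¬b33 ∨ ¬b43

Unsatisfiable

Try b11 = False.
Try b12 = True.
(¬b22) alone gives b22 = False.
(¬b32) alone gives b32 = False.
(¬b42) alone gives b42 = False.
Try b21 = True.
(¬b31) alone gives b31 = False.
(b33) alone gives b33 = True.
(¬b41) alone gives b41 = False.
(b43) alone gives b43 = True.
That conflicts with the unit clause (¬b43).
So b21 must be the other value — set b21 = False.
(b23) alone gives b23 = True.
(¬b13) alone gives b13 = False.
(¬b33) alone gives b33 = False.
(b31) alone gives b31 = True.
(¬b41) alone gives b41 = False.
(b43) alone gives b43 = True.
That conflicts with the unit clause (¬b43).
Either choice for b21 ends in contradiction.
So b12 must be the other value — set b12 = False.
(b13) alone gives b13 = True.
(¬b23) alone gives b23 = False.
(¬b33) alone gives b33 = False.
(¬b43) alone gives b43 = False.
Try b21 = True.
(¬b31) alone gives b31 = False.
(b32) alone gives b32 = True.
(¬b41) alone gives b41 = False.
(b42) alone gives b42 = True.
That conflicts with the unit clause (¬b42).
So b21 must be the other value — set b21 = False.
(b22) alone gives b22 = True.
(¬b32) alone gives b32 = False.
(b31) alone gives b31 = True.
(¬b41) alone gives b41 = False.
(b42) alone gives b42 = True.
That conflicts with the unit clause (¬b42).
Either choice for b21 ends in contradiction.
Either choice for b12 ends in contradiction.
So b11 must be the other value — set b11 = True.
(¬b21) alone gives b21 = False.
(¬b31) alone gives b31 = False.
(¬b41) alone gives b41 = False.
Try b22 = True.
(¬b12) alone gives b12 = False.
(¬b32) alone gives b32 = False.
(b33) alone gives b33 = True.
(¬b42) alone gives b42 = False.
(b43) alone gives b43 = True.
That conflicts with the unit clause (¬b43).
So b22 must be the other value — set b22 = False.
(b23) alone gives b23 = True.
(¬b13) alone gives b13 = False.
(¬b33) alone gives b33 = False.
(b32) alone gives b32 = True.
(¬b12) alone gives b12 = False.
(¬b42) alone gives b42 = False.
(b43) alone gives b43 = True.
That conflicts with the unit clause (¬b43).
Either choice for b22 ends in contradiction.
Either choice for b11 ends in contradiction.
No assignment satisfies every clause.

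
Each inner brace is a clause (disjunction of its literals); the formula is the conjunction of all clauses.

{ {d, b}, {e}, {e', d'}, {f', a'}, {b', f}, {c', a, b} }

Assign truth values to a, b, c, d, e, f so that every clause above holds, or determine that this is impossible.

a=0,  b=1,  c=0,  d=0,  e=1,  f=1

(e) alone gives e = 1.
(d') alone gives d = 0.
(b) alone gives b = 1.
(f) alone gives f = 1.
(a') alone gives a = 0.
No clause remains; c is free.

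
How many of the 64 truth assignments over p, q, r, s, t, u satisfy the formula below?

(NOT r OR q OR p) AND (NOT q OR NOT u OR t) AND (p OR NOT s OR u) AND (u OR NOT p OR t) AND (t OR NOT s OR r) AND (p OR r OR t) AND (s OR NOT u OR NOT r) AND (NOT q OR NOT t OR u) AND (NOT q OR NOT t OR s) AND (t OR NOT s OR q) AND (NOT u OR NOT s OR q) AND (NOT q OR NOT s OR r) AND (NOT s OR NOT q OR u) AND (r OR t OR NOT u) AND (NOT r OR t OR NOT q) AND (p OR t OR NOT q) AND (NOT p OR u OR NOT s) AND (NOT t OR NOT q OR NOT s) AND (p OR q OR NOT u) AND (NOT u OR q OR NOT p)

There are 2^6 = 64 truth assignments over (p, q, r, s, t, u).
Split on q. With q = true, the clauses containing q are satisfied and NOT q drops from the rest; 0 of the 2^5 = 32 assignments to the other variables satisfy what remains.
With q = false, by the same count on the reduced clause set, 3 assignments work.
(One model: p=F, q=F, r=F, s=F, t=T, u=F.)
Total: 0 + 3 = 3.

3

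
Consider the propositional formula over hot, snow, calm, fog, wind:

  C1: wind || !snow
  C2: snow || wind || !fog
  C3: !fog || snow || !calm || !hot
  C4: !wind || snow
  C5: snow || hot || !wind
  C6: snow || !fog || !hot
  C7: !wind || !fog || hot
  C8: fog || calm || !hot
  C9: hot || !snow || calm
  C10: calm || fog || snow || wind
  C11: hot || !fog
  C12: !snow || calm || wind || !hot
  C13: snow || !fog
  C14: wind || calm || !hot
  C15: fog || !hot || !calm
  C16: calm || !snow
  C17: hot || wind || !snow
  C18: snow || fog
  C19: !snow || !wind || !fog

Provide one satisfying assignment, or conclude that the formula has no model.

Try wind = true.
Unit clause (snow) forces snow = true.
Unit clause (calm) forces calm = true.
Unit clause (!fog) forces fog = false.
Unit clause (!hot) forces hot = false.
This assignment satisfies each clause.

hot ↦ false; snow ↦ true; calm ↦ true; fog ↦ false; wind ↦ true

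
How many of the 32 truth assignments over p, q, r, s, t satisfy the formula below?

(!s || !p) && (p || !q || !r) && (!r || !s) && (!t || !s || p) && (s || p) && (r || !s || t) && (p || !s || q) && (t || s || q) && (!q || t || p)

There are 2^5 = 32 truth assignments over (p, q, r, s, t).
Split on p. With p = true, the clauses containing p are satisfied and !p drops from the rest; 6 of the 2^4 = 16 assignments to the other variables satisfy what remains.
With p = false, by the same count on the reduced clause set, 0 assignments work.
(One model: p=T, q=F, r=F, s=F, t=T.)
Total: 6 + 0 = 6.

6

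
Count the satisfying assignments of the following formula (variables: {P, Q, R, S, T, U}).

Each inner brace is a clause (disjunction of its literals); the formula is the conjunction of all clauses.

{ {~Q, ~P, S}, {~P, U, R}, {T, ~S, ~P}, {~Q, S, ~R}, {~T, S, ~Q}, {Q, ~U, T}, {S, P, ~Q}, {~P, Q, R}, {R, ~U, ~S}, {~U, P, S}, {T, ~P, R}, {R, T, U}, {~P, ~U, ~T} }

There are 2^6 = 64 truth assignments over (P, Q, R, S, T, U).
Split on T. With T = 1, the clauses containing T are satisfied and ~T drops from the rest; 11 of the 2^5 = 32 assignments to the other variables satisfy what remains.
With T = 0, by the same count on the reduced clause set, 5 assignments work.
Total: 11 + 5 = 16.

16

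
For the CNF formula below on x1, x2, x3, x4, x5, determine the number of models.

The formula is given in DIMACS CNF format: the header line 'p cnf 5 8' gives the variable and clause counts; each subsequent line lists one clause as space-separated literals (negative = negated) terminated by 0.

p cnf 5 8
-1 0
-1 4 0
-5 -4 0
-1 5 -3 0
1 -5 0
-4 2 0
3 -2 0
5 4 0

1

There are 2^5 = 32 truth assignments over (x1, x2, x3, x4, x5).
Split on x5. With x5 = True, the clauses containing x5 are satisfied and ¬x5 drops from the rest; 0 of the 2^4 = 16 assignments to the other variables satisfy what remains.
With x5 = False, by the same count on the reduced clause set, 1 assignment works.
(One model: x1=F, x2=T, x3=T, x4=T, x5=F.)
Total: 0 + 1 = 1.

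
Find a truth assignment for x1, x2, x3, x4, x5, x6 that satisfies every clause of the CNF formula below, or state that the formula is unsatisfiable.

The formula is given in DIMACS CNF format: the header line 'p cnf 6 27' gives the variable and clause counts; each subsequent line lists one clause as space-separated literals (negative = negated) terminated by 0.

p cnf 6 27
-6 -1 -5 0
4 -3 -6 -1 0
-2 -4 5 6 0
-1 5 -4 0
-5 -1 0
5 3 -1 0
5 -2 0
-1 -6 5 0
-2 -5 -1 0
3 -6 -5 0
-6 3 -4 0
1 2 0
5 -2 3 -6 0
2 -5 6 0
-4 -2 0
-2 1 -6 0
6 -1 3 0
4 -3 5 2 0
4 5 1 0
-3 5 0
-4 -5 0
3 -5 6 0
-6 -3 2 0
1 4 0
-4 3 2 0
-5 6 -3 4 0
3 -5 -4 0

Case x5 = False:
The clause (¬x2) is unit, so x2 = False.
The clause (x1) is unit, so x1 = True.
The clause (¬x4) is unit, so x4 = False.
The clause (x3) is unit, so x3 = True.
But (¬x3) is also a unit clause — contradiction.
Undo x5 and try x5 = True.
The clause (¬x1) is unit, so x1 = False.
The clause (x2) is unit, so x2 = True.
The clause (¬x4) is unit, so x4 = False.
But (x4) is also a unit clause — contradiction.
Both values of x5 lead to a conflict.

UNSATISFIABLE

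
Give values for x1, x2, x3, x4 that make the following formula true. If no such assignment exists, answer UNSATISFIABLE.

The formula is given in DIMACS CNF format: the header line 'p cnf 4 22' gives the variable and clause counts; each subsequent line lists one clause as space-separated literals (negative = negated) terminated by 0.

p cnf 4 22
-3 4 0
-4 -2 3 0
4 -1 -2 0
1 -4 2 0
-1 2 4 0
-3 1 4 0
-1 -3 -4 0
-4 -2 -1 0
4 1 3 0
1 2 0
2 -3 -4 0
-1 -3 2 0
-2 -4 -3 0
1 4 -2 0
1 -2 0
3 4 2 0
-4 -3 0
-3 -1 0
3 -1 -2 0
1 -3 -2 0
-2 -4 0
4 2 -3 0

Branch on x3: set x3 = False.
Branch on x4: set x4 = True.
Unit clause (¬x2) forces x2 = False.
Unit clause (x1) forces x1 = True.
All clauses are satisfied.

x1: True,  x2: False,  x3: False,  x4: True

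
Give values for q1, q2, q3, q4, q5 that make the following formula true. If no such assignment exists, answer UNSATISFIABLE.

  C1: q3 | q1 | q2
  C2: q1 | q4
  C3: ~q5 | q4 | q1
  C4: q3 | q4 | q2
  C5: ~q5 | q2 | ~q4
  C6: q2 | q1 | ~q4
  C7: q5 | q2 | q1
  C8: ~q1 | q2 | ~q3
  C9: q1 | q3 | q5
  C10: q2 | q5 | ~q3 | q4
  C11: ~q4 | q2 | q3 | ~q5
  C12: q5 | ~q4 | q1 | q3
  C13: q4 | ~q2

q1: 1,  q2: 1,  q3: 0,  q4: 1,  q5: 1

Branch on q1: set q1 = 1.
Branch on q2: set q2 = 1.
Unit clause (q4) forces q4 = 1.
Every clause is now satisfied; q3, q5 are unconstrained.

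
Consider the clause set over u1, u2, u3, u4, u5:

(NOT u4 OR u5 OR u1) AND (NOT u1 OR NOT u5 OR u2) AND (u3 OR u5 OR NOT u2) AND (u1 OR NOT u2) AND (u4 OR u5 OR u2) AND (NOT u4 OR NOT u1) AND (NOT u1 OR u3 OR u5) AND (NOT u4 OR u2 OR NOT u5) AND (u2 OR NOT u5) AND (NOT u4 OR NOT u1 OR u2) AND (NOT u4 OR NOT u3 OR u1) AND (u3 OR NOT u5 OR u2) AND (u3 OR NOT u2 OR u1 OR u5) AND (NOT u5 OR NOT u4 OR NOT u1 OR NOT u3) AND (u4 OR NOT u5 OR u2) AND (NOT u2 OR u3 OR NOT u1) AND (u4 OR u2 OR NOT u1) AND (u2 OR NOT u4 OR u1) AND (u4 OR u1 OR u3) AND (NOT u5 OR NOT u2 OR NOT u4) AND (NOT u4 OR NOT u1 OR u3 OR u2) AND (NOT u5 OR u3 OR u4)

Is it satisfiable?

Yes

Suppose u1 = true.
Unit clause (NOT u4) forces u4 = false.
Unit clause (u2) forces u2 = true.
Unit clause (u3) forces u3 = true.
All clauses hold; u5 can take either value.
A satisfying assignment: u1: true; u2: true; u3: true; u4: false; u5: true.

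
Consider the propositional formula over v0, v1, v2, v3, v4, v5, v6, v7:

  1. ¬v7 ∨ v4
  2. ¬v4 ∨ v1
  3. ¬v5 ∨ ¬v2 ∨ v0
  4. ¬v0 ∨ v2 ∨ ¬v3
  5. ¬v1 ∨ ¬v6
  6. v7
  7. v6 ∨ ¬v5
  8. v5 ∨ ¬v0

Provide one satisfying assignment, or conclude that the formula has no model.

v0 ↦ False, v1 ↦ True, v2 ↦ True, v3 ↦ True, v4 ↦ True, v5 ↦ False, v6 ↦ False, v7 ↦ True

(v7) alone gives v7 = True.
(v4) alone gives v4 = True.
(v1) alone gives v1 = True.
(¬v6) alone gives v6 = False.
(¬v5) alone gives v5 = False.
(¬v0) alone gives v0 = False.
No clause remains; v2, v3 are free.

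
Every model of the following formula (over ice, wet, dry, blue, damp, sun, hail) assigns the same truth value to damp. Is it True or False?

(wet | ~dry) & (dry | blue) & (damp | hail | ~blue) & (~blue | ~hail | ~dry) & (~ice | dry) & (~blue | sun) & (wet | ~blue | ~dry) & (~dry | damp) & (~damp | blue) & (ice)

True

Suppose damp = 0.
The clause (~dry) is unit, so dry = 0.
The clause (blue) is unit, so blue = 1.
The clause (hail) is unit, so hail = 1.
The clause (~ice) is unit, so ice = 0.
That conflicts with the unit clause (ice).
So every satisfying assignment has damp = True.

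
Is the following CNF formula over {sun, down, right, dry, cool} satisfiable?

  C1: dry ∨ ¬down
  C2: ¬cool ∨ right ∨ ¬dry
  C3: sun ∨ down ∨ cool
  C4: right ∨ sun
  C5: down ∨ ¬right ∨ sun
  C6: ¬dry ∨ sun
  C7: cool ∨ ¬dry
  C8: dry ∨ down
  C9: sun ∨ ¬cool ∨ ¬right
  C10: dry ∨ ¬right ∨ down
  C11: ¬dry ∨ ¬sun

Try dry = True.
The clause (sun) is unit, so sun = True.
But (¬sun) is also a unit clause — contradiction.
That branch fails; take dry = False instead.
The clause (¬down) is unit, so down = False.
But (down) is also a unit clause — contradiction.
Either choice for dry ends in contradiction.
No assignment satisfies every clause.

No, unsatisfiable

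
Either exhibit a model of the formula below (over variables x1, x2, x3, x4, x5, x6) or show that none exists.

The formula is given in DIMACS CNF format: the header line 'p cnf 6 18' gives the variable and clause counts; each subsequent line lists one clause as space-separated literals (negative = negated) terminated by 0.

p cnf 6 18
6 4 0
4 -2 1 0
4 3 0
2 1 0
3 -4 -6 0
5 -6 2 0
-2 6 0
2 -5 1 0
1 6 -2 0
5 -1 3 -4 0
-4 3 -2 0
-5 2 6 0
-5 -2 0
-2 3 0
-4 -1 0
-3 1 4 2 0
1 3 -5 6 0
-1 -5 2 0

Try x6 = True.
Try x4 = True.
From the singleton clause (x3), x3 = True.
From the singleton clause (¬x1), x1 = False.
From the singleton clause (x2), x2 = True.
From the singleton clause (¬x5), x5 = False.
This assignment satisfies each clause.

x1: False,  x2: True,  x3: True,  x4: True,  x5: False,  x6: True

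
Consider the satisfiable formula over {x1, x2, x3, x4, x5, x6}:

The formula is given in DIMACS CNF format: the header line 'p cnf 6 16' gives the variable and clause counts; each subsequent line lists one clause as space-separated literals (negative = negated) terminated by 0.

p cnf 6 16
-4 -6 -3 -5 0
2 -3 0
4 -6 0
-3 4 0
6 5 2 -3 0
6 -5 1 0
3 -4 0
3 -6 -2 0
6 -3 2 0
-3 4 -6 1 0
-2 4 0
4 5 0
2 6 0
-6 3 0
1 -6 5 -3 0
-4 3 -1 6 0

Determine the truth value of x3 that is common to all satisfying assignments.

Suppose x3 = False.
The clause (¬x4) is unit, so x4 = False.
The clause (¬x6) is unit, so x6 = False.
The clause (¬x2) is unit, so x2 = False.
Now (x2) is unsatisfied and unit — conflict.
So every satisfying assignment has x3 = True.

True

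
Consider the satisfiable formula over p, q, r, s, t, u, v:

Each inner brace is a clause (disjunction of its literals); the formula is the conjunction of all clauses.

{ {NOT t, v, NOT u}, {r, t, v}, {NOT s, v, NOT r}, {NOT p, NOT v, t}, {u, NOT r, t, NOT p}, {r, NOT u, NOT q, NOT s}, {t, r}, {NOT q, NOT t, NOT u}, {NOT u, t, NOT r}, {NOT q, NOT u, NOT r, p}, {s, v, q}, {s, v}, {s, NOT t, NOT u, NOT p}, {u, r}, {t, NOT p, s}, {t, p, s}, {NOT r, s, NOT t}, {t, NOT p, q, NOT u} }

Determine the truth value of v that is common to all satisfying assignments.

True

Suppose v = false.
The clause (s) is unit, so s = true.
The clause (NOT r) is unit, so r = false.
The clause (t) is unit, so t = true.
The clause (NOT u) is unit, so u = false.
But (u) is also a unit clause — contradiction.
So every satisfying assignment has v = True.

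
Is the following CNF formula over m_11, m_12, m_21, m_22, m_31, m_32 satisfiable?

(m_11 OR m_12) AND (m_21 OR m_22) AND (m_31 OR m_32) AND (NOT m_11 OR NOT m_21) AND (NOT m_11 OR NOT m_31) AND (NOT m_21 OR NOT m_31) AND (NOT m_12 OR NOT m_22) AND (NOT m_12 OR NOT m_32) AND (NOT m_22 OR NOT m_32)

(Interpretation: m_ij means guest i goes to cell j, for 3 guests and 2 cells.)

Branch on m_11: set m_11 = true.
From the singleton clause (NOT m_21), m_21 = false.
From the singleton clause (m_22), m_22 = true.
From the singleton clause (NOT m_31), m_31 = false.
From the singleton clause (m_32), m_32 = true.
Now (NOT m_32) is unsatisfied and unit — conflict.
Backtrack on m_11: now try m_11 = false.
From the singleton clause (m_12), m_12 = true.
From the singleton clause (NOT m_22), m_22 = false.
From the singleton clause (m_21), m_21 = true.
From the singleton clause (NOT m_31), m_31 = false.
From the singleton clause (m_32), m_32 = true.
Now (NOT m_32) is unsatisfied and unit — conflict.
Neither m_11 = true nor m_11 = false works.
No assignment satisfies every clause.

No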